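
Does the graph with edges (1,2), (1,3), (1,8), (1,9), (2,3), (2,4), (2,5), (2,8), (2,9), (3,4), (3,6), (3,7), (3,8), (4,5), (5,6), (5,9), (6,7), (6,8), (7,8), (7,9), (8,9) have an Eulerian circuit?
No (2 vertices have odd degree: {4, 9}; Eulerian circuit requires 0)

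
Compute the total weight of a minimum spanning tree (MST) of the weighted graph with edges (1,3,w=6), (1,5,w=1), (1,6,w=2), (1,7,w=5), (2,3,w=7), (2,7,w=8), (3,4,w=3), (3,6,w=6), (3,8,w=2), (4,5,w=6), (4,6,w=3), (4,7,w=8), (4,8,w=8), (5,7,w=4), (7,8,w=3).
21 (MST edges: (1,5,w=1), (1,6,w=2), (2,3,w=7), (3,4,w=3), (3,8,w=2), (4,6,w=3), (7,8,w=3); sum of weights 1 + 2 + 7 + 3 + 2 + 3 + 3 = 21)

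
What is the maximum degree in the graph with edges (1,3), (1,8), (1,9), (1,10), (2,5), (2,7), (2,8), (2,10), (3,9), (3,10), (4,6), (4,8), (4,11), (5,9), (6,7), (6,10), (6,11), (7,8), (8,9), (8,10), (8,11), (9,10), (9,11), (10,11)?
7 (attained at vertices 8, 10)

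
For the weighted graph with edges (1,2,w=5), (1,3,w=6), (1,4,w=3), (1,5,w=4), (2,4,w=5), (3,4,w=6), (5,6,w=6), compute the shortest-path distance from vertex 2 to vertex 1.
5 (path: 2 -> 1; weights 5 = 5)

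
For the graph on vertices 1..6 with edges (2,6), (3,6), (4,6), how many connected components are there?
3 (components: {1}, {2, 3, 4, 6}, {5})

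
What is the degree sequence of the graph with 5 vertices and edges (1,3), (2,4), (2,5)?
[2, 1, 1, 1, 1] (degrees: deg(1)=1, deg(2)=2, deg(3)=1, deg(4)=1, deg(5)=1)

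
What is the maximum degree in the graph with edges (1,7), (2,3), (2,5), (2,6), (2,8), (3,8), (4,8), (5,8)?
4 (attained at vertices 2, 8)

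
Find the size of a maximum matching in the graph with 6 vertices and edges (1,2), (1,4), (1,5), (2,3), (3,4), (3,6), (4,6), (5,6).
3 (matching: (1,4), (2,3), (5,6); upper bound floor(n/2) = floor(6/2) = 3)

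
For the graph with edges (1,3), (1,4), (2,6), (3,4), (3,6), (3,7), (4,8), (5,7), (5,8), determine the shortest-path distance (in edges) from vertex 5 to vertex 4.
2 (path: 5 -> 8 -> 4, 2 edges)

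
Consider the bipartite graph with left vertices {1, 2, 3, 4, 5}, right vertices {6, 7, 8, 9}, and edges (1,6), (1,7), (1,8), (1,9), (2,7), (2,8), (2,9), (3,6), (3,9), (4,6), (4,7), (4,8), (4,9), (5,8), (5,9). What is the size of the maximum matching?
4 (matching: (1,9), (2,8), (3,6), (4,7); upper bound min(|L|,|R|) = min(5,4) = 4)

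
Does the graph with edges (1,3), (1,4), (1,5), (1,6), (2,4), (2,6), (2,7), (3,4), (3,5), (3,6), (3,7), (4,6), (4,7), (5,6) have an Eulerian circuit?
No (6 vertices have odd degree: {2, 3, 4, 5, 6, 7}; Eulerian circuit requires 0)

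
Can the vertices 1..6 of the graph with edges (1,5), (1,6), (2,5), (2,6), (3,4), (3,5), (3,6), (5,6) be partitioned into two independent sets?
No (odd cycle of length 3: 5 -> 1 -> 6 -> 5)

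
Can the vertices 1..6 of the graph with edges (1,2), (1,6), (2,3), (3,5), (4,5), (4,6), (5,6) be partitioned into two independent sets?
No (odd cycle of length 5: 5 -> 6 -> 1 -> 2 -> 3 -> 5)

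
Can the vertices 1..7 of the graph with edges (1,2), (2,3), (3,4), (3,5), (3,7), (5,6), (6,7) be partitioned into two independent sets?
Yes. Partition: {1, 3, 6}, {2, 4, 5, 7}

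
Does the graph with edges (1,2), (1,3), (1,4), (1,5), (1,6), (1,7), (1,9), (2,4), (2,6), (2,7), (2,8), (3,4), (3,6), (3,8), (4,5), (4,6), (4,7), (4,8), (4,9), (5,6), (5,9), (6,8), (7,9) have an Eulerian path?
Yes (the graph is connected and exactly 2 vertices have odd degree: {1, 2}; any Eulerian path must start and end at those)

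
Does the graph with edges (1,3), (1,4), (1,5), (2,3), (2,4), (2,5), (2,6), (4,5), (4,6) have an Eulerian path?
Yes (the graph is connected and exactly 2 vertices have odd degree: {1, 5}; any Eulerian path must start and end at those)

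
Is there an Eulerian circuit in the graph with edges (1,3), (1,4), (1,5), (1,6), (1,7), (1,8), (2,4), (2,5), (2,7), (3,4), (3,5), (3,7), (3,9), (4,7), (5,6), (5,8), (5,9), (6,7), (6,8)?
No (4 vertices have odd degree: {2, 3, 7, 8}; Eulerian circuit requires 0)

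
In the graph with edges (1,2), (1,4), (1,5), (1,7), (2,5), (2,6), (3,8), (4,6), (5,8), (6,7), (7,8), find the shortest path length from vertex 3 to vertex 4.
4 (path: 3 -> 8 -> 5 -> 1 -> 4, 4 edges)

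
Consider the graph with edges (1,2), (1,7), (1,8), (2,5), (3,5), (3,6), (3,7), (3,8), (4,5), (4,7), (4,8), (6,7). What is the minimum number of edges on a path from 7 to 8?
2 (path: 7 -> 4 -> 8, 2 edges)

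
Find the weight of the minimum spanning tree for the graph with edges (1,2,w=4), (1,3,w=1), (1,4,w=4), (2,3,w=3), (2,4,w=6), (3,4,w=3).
7 (MST edges: (1,3,w=1), (2,3,w=3), (3,4,w=3); sum of weights 1 + 3 + 3 = 7)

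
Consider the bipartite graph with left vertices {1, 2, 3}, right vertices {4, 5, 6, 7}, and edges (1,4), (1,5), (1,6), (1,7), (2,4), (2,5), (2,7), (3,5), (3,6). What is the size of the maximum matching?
3 (matching: (1,7), (2,5), (3,6); upper bound min(|L|,|R|) = min(3,4) = 3)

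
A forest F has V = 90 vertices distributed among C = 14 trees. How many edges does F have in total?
76 (Each of the 14 component trees on V_i vertices has V_i - 1 edges; summing gives V - C = 90 - 14 = 76)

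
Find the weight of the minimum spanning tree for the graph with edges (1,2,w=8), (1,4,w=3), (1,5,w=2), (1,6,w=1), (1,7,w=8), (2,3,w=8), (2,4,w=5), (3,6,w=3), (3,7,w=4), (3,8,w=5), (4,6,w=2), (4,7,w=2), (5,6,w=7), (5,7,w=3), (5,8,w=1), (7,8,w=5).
16 (MST edges: (1,5,w=2), (1,6,w=1), (2,4,w=5), (3,6,w=3), (4,6,w=2), (4,7,w=2), (5,8,w=1); sum of weights 2 + 1 + 5 + 3 + 2 + 2 + 1 = 16)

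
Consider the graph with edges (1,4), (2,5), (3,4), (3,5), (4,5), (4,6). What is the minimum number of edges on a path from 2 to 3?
2 (path: 2 -> 5 -> 3, 2 edges)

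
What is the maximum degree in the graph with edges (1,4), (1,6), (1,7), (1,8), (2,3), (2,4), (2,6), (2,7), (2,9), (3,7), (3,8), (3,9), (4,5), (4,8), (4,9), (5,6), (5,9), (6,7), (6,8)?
5 (attained at vertices 2, 4, 6)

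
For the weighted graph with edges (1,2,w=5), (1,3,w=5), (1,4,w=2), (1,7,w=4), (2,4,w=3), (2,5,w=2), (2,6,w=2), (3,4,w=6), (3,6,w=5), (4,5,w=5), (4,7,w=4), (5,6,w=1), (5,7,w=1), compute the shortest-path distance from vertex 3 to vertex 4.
6 (path: 3 -> 4; weights 6 = 6)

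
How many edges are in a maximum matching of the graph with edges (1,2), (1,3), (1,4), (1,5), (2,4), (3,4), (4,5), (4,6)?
2 (matching: (1,5), (4,6); upper bound floor(n/2) = floor(6/2) = 3)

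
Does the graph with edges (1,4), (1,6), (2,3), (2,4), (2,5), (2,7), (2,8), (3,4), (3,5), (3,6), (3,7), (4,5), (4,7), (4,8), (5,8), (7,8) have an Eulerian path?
Yes (the graph is connected and exactly 2 vertices have odd degree: {2, 3}; any Eulerian path must start and end at those)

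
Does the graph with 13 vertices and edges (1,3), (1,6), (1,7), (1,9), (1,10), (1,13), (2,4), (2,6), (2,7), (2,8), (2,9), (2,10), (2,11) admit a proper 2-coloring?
Yes. Partition: {1, 2, 5, 12}, {3, 4, 6, 7, 8, 9, 10, 11, 13}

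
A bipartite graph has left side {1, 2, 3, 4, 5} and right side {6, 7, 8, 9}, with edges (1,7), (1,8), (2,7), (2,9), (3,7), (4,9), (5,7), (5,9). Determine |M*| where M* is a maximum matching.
3 (matching: (1,8), (2,9), (3,7); upper bound min(|L|,|R|) = min(5,4) = 4)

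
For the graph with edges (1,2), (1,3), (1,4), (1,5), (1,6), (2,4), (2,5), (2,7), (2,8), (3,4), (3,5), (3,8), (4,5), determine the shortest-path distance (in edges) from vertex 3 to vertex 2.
2 (path: 3 -> 1 -> 2, 2 edges)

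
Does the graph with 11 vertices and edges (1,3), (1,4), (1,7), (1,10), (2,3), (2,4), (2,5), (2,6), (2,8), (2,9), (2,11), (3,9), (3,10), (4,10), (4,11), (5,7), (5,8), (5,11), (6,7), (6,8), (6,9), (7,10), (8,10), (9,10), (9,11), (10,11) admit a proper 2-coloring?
No (odd cycle of length 3: 3 -> 1 -> 10 -> 3)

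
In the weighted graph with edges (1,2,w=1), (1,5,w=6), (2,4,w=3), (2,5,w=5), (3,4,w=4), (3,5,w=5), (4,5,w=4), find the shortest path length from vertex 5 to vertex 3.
5 (path: 5 -> 3; weights 5 = 5)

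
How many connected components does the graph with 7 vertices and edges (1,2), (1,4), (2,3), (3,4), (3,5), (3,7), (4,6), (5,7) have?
1 (components: {1, 2, 3, 4, 5, 6, 7})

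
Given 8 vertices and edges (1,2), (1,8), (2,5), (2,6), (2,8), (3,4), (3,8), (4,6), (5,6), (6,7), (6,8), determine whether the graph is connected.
Yes (BFS from 1 visits [1, 2, 8, 5, 6, 3, 4, 7] — all 8 vertices reached)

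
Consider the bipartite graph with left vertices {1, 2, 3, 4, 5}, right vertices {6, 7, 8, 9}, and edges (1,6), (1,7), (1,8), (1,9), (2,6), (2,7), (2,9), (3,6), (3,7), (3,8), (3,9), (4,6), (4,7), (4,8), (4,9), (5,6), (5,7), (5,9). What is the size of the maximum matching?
4 (matching: (1,9), (2,7), (3,8), (4,6); upper bound min(|L|,|R|) = min(5,4) = 4)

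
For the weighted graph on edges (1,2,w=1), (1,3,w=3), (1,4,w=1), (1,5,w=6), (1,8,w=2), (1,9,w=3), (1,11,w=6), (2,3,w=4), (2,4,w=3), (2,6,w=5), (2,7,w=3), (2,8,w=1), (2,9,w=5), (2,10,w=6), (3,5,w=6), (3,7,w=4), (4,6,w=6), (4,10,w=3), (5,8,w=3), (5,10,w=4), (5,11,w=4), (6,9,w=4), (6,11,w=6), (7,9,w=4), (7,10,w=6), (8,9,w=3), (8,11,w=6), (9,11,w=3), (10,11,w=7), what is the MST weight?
25 (MST edges: (1,2,w=1), (1,3,w=3), (1,4,w=1), (1,9,w=3), (2,7,w=3), (2,8,w=1), (4,10,w=3), (5,8,w=3), (6,9,w=4), (9,11,w=3); sum of weights 1 + 3 + 1 + 3 + 3 + 1 + 3 + 3 + 4 + 3 = 25)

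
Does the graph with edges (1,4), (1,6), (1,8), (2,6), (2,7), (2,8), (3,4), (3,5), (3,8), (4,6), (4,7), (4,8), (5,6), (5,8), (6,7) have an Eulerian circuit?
No (8 vertices have odd degree: {1, 2, 3, 4, 5, 6, 7, 8}; Eulerian circuit requires 0)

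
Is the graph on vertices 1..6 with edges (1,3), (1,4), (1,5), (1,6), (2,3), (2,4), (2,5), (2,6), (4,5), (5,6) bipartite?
No (odd cycle of length 3: 4 -> 1 -> 5 -> 4)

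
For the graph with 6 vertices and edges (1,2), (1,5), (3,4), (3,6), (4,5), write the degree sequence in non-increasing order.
[2, 2, 2, 2, 1, 1] (degrees: deg(1)=2, deg(2)=1, deg(3)=2, deg(4)=2, deg(5)=2, deg(6)=1)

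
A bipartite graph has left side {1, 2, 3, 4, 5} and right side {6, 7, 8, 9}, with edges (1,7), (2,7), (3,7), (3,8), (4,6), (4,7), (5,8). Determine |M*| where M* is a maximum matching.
3 (matching: (1,7), (3,8), (4,6); upper bound min(|L|,|R|) = min(5,4) = 4)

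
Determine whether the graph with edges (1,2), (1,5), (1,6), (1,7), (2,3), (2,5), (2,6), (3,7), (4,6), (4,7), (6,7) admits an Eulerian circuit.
Yes (the graph is connected and all 7 vertices have even degree)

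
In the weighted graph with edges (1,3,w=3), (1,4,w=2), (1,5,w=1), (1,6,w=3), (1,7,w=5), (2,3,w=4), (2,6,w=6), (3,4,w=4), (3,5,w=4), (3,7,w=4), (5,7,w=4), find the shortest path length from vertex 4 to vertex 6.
5 (path: 4 -> 1 -> 6; weights 2 + 3 = 5)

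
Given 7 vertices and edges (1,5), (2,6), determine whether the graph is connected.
No, it has 5 components: {1, 5}, {2, 6}, {3}, {4}, {7}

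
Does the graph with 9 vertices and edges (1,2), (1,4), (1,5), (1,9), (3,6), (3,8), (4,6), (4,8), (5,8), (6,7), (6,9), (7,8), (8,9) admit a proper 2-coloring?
Yes. Partition: {1, 6, 8}, {2, 3, 4, 5, 7, 9}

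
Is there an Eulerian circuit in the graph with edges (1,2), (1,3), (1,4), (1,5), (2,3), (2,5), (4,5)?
No (2 vertices have odd degree: {2, 5}; Eulerian circuit requires 0)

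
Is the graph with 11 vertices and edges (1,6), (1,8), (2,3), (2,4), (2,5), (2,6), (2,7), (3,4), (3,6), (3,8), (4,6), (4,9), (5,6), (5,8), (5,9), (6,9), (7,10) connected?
No, it has 2 components: {1, 2, 3, 4, 5, 6, 7, 8, 9, 10}, {11}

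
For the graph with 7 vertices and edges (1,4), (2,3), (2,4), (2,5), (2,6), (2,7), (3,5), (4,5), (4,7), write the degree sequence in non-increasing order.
[5, 4, 3, 2, 2, 1, 1] (degrees: deg(1)=1, deg(2)=5, deg(3)=2, deg(4)=4, deg(5)=3, deg(6)=1, deg(7)=2)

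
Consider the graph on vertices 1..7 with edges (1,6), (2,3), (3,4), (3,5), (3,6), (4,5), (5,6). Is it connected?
No, it has 2 components: {1, 2, 3, 4, 5, 6}, {7}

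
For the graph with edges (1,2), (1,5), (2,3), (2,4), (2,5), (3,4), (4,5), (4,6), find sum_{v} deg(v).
16 (handshake: sum of degrees = 2|E| = 2 x 8 = 16)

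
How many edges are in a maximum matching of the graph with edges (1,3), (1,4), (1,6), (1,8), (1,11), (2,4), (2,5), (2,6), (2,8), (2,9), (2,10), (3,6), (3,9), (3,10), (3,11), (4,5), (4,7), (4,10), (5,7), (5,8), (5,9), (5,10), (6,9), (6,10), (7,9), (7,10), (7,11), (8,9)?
5 (matching: (1,8), (2,4), (3,11), (6,10), (7,9); upper bound floor(n/2) = floor(11/2) = 5)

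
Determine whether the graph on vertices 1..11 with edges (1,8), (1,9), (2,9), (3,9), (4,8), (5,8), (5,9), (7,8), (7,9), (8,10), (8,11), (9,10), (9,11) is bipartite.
Yes. Partition: {1, 2, 3, 4, 5, 6, 7, 10, 11}, {8, 9}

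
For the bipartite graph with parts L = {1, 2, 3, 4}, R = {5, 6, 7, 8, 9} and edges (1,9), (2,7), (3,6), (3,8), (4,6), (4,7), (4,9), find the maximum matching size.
4 (matching: (1,9), (2,7), (3,8), (4,6); upper bound min(|L|,|R|) = min(4,5) = 4)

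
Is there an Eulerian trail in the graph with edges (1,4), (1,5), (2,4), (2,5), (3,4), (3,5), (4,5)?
Yes — and in fact it has an Eulerian circuit (the graph is connected and all 5 vertices have even degree)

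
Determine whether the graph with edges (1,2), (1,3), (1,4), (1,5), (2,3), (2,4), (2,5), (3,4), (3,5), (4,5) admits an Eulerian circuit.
Yes (the graph is connected and all 5 vertices have even degree)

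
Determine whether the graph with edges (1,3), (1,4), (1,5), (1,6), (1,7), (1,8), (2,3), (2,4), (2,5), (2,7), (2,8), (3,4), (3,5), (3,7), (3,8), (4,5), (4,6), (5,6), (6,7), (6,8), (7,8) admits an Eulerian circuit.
No (6 vertices have odd degree: {2, 4, 5, 6, 7, 8}; Eulerian circuit requires 0)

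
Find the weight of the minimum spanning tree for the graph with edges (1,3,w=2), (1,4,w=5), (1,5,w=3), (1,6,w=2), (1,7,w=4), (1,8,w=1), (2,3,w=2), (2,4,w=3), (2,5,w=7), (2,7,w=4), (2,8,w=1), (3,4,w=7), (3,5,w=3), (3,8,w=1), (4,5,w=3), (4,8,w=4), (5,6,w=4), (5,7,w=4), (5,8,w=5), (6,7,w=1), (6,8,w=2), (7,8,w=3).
12 (MST edges: (1,5,w=3), (1,6,w=2), (1,8,w=1), (2,4,w=3), (2,8,w=1), (3,8,w=1), (6,7,w=1); sum of weights 3 + 2 + 1 + 3 + 1 + 1 + 1 = 12)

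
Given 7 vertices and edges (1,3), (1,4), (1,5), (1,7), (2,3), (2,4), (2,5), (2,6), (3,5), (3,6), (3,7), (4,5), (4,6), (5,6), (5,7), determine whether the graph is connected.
Yes (BFS from 1 visits [1, 3, 4, 5, 7, 2, 6] — all 7 vertices reached)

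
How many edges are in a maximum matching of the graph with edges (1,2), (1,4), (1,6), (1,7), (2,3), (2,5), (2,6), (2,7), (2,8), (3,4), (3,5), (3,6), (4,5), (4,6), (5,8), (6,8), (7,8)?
4 (matching: (1,7), (2,5), (3,4), (6,8); upper bound floor(n/2) = floor(8/2) = 4)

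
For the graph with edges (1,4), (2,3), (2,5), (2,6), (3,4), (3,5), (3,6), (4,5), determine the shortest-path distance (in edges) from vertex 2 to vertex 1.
3 (path: 2 -> 3 -> 4 -> 1, 3 edges)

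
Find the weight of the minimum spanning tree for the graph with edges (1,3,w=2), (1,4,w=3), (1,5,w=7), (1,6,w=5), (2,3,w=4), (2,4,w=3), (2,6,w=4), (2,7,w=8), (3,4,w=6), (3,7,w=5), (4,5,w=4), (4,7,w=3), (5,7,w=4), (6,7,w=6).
19 (MST edges: (1,3,w=2), (1,4,w=3), (2,4,w=3), (2,6,w=4), (4,5,w=4), (4,7,w=3); sum of weights 2 + 3 + 3 + 4 + 4 + 3 = 19)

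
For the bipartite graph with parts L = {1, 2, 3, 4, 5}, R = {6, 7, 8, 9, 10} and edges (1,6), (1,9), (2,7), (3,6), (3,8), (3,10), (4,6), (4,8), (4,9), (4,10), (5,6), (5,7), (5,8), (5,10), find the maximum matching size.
5 (matching: (1,9), (2,7), (3,10), (4,8), (5,6); upper bound min(|L|,|R|) = min(5,5) = 5)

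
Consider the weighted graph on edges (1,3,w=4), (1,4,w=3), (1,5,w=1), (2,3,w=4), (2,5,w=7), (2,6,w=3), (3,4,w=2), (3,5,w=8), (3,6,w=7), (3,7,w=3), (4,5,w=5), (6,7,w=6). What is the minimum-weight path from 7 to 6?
6 (path: 7 -> 6; weights 6 = 6)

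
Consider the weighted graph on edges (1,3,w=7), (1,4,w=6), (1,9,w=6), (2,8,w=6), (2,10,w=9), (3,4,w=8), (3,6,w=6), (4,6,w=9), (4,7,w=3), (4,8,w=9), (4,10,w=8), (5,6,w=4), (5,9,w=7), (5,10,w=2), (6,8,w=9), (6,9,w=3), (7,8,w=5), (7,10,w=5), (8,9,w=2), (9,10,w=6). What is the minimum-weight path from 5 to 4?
10 (path: 5 -> 10 -> 4; weights 2 + 8 = 10)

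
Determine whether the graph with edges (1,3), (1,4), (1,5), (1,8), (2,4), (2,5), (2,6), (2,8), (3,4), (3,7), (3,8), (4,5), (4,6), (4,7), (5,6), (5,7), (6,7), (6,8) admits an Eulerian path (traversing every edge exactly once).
Yes (the graph is connected and exactly 2 vertices have odd degree: {5, 6}; any Eulerian path must start and end at those)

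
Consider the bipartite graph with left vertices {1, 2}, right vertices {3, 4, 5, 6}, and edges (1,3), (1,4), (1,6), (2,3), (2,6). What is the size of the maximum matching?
2 (matching: (1,4), (2,6); upper bound min(|L|,|R|) = min(2,4) = 2)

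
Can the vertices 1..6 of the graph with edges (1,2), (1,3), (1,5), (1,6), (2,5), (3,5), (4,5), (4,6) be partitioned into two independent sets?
No (odd cycle of length 3: 3 -> 1 -> 5 -> 3)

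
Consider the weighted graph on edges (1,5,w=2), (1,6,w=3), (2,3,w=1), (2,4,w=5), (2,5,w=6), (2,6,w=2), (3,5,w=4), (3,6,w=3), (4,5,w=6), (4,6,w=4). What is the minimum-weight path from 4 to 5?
6 (path: 4 -> 5; weights 6 = 6)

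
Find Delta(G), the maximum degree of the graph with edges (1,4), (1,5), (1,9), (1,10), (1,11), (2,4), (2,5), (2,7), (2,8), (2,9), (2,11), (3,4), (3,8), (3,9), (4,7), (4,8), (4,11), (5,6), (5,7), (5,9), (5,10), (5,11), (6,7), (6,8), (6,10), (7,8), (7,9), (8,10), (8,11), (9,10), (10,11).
7 (attained at vertices 5, 8)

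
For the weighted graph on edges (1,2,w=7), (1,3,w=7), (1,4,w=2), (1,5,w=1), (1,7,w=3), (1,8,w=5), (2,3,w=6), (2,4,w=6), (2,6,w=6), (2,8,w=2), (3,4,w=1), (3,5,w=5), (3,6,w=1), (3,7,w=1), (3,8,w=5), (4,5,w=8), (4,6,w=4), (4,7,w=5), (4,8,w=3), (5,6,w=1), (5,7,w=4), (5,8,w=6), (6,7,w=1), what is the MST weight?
10 (MST edges: (1,5,w=1), (2,8,w=2), (3,4,w=1), (3,6,w=1), (3,7,w=1), (4,8,w=3), (5,6,w=1); sum of weights 1 + 2 + 1 + 1 + 1 + 3 + 1 = 10)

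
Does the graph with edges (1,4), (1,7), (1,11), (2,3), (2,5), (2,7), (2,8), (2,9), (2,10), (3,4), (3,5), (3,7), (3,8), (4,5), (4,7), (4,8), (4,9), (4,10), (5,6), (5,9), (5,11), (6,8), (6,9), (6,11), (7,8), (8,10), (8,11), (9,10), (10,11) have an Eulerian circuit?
No (8 vertices have odd degree: {1, 3, 4, 7, 8, 9, 10, 11}; Eulerian circuit requires 0)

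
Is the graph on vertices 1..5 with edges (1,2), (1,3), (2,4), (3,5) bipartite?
Yes. Partition: {1, 4, 5}, {2, 3}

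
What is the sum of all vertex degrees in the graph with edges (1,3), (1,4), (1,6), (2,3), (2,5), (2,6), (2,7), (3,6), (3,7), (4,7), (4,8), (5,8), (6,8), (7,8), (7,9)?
30 (handshake: sum of degrees = 2|E| = 2 x 15 = 30)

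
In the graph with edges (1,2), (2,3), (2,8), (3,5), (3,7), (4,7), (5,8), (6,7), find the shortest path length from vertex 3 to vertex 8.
2 (path: 3 -> 5 -> 8, 2 edges)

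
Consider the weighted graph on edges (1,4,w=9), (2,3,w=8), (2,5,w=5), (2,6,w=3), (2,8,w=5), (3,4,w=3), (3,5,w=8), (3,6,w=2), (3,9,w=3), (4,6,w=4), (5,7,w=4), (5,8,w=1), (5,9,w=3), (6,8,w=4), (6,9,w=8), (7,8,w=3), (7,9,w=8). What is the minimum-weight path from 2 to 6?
3 (path: 2 -> 6; weights 3 = 3)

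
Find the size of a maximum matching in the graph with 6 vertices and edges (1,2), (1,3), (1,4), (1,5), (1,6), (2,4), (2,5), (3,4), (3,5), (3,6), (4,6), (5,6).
3 (matching: (1,6), (2,5), (3,4); upper bound floor(n/2) = floor(6/2) = 3)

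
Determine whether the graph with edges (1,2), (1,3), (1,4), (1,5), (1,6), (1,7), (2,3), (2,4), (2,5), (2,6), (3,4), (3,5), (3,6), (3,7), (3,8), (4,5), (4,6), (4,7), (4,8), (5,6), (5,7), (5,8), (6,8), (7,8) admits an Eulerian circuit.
No (6 vertices have odd degree: {2, 3, 4, 5, 7, 8}; Eulerian circuit requires 0)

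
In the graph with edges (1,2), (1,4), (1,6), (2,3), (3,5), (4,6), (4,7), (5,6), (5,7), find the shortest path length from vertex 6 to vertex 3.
2 (path: 6 -> 5 -> 3, 2 edges)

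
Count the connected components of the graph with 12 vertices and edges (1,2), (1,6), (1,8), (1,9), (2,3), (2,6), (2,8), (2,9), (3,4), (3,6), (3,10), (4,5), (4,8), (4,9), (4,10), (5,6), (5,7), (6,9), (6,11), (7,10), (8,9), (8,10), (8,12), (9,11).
1 (components: {1, 2, 3, 4, 5, 6, 7, 8, 9, 10, 11, 12})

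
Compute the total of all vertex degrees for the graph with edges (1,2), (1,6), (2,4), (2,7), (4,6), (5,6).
12 (handshake: sum of degrees = 2|E| = 2 x 6 = 12)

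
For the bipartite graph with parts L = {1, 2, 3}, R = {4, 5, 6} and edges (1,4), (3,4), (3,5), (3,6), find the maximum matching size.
2 (matching: (1,4), (3,6); upper bound min(|L|,|R|) = min(3,3) = 3)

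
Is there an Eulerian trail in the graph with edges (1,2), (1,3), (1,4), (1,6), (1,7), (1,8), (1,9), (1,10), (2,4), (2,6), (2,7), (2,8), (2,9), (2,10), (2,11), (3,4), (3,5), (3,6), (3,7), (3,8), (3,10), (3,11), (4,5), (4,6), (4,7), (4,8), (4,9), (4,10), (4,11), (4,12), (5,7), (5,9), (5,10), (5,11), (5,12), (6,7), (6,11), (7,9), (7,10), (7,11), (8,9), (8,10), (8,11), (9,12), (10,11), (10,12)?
No (6 vertices have odd degree: {4, 5, 7, 8, 9, 10}; Eulerian path requires 0 or 2)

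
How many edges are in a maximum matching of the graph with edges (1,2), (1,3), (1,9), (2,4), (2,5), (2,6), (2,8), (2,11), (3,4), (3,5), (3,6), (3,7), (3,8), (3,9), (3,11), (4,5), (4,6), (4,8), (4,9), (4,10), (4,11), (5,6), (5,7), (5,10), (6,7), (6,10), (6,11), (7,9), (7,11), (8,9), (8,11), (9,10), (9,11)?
5 (matching: (2,8), (3,5), (4,6), (7,11), (9,10); upper bound floor(n/2) = floor(11/2) = 5)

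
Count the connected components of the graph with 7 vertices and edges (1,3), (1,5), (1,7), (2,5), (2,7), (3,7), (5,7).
3 (components: {1, 2, 3, 5, 7}, {4}, {6})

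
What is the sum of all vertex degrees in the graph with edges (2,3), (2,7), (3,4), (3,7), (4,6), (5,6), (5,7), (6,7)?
16 (handshake: sum of degrees = 2|E| = 2 x 8 = 16)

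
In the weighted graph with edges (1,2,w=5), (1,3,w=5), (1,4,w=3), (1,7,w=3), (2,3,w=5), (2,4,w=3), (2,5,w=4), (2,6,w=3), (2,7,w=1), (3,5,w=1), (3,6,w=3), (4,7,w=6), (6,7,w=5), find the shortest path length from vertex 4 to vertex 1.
3 (path: 4 -> 1; weights 3 = 3)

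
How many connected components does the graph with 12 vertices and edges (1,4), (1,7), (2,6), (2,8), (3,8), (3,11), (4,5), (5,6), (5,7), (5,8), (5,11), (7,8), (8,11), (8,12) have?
3 (components: {1, 2, 3, 4, 5, 6, 7, 8, 11, 12}, {9}, {10})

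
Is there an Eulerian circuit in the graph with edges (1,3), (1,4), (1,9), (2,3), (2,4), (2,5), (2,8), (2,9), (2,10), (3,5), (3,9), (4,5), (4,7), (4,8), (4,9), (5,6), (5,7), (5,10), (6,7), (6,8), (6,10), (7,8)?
No (2 vertices have odd degree: {1, 10}; Eulerian circuit requires 0)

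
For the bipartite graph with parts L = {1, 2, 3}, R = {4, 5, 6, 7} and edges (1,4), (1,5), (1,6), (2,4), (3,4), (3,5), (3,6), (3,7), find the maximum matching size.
3 (matching: (1,6), (2,4), (3,7); upper bound min(|L|,|R|) = min(3,4) = 3)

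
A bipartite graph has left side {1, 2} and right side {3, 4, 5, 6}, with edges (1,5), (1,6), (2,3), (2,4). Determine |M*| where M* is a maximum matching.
2 (matching: (1,6), (2,4); upper bound min(|L|,|R|) = min(2,4) = 2)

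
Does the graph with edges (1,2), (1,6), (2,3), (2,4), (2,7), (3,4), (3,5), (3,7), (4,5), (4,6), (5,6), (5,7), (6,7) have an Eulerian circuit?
Yes (the graph is connected and all 7 vertices have even degree)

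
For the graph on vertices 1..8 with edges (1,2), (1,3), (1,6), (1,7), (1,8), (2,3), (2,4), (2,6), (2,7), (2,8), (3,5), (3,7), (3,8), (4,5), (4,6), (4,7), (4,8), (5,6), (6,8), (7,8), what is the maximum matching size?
4 (matching: (1,7), (2,6), (3,8), (4,5); upper bound floor(n/2) = floor(8/2) = 4)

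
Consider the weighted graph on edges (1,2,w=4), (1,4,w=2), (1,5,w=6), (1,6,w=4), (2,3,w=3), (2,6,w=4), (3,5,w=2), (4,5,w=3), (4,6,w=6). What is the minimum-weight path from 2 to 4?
6 (path: 2 -> 1 -> 4; weights 4 + 2 = 6)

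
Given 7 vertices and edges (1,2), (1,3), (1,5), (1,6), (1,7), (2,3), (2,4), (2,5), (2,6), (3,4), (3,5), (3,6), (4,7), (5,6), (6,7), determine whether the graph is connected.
Yes (BFS from 1 visits [1, 2, 3, 5, 6, 7, 4] — all 7 vertices reached)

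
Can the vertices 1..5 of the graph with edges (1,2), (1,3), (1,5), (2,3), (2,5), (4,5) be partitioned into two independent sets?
No (odd cycle of length 3: 3 -> 1 -> 2 -> 3)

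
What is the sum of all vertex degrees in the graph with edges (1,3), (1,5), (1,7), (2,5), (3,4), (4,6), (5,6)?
14 (handshake: sum of degrees = 2|E| = 2 x 7 = 14)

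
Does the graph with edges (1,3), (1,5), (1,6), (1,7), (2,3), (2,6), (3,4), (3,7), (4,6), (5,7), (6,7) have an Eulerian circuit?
Yes (the graph is connected and all 7 vertices have even degree)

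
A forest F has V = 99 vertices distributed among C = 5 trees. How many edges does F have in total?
94 (Each of the 5 component trees on V_i vertices has V_i - 1 edges; summing gives V - C = 99 - 5 = 94)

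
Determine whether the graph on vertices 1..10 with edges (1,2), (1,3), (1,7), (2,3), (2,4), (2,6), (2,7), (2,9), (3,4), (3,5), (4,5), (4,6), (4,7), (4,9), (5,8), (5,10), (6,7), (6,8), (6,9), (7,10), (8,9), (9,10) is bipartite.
No (odd cycle of length 3: 2 -> 1 -> 7 -> 2)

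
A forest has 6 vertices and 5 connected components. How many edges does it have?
1 (Each of the 5 component trees on V_i vertices has V_i - 1 edges; summing gives V - C = 6 - 5 = 1)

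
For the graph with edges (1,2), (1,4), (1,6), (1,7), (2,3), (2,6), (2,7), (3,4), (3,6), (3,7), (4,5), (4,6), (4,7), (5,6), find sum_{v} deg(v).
28 (handshake: sum of degrees = 2|E| = 2 x 14 = 28)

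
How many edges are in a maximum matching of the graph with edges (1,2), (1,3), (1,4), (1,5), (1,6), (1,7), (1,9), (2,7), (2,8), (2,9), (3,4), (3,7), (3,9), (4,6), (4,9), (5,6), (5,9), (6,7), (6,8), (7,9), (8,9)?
4 (matching: (1,7), (2,8), (3,9), (5,6); upper bound floor(n/2) = floor(9/2) = 4)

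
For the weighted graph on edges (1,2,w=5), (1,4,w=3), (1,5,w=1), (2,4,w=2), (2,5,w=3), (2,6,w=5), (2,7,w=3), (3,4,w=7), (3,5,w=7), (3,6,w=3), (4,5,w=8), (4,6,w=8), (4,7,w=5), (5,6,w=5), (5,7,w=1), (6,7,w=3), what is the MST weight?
13 (MST edges: (1,4,w=3), (1,5,w=1), (2,4,w=2), (3,6,w=3), (5,7,w=1), (6,7,w=3); sum of weights 3 + 1 + 2 + 3 + 1 + 3 = 13)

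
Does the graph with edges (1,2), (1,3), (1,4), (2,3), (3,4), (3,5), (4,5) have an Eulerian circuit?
No (2 vertices have odd degree: {1, 4}; Eulerian circuit requires 0)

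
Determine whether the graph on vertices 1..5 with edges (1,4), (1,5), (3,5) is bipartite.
Yes. Partition: {1, 2, 3}, {4, 5}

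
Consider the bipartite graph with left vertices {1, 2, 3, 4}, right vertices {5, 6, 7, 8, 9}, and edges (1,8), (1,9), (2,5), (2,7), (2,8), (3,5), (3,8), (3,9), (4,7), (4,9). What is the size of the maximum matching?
4 (matching: (1,9), (2,8), (3,5), (4,7); upper bound min(|L|,|R|) = min(4,5) = 4)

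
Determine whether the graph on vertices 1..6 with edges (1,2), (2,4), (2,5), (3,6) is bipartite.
Yes. Partition: {1, 3, 4, 5}, {2, 6}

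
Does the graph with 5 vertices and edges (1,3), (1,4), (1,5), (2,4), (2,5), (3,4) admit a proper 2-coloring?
No (odd cycle of length 3: 4 -> 1 -> 3 -> 4)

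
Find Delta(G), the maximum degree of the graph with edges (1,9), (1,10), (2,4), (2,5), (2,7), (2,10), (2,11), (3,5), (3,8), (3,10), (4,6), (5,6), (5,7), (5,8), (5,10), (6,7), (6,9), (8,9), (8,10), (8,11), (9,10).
6 (attained at vertices 5, 10)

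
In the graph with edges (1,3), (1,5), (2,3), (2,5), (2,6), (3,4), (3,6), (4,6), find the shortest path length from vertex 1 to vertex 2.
2 (path: 1 -> 3 -> 2, 2 edges)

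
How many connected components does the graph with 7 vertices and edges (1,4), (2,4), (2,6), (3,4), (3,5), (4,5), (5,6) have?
2 (components: {1, 2, 3, 4, 5, 6}, {7})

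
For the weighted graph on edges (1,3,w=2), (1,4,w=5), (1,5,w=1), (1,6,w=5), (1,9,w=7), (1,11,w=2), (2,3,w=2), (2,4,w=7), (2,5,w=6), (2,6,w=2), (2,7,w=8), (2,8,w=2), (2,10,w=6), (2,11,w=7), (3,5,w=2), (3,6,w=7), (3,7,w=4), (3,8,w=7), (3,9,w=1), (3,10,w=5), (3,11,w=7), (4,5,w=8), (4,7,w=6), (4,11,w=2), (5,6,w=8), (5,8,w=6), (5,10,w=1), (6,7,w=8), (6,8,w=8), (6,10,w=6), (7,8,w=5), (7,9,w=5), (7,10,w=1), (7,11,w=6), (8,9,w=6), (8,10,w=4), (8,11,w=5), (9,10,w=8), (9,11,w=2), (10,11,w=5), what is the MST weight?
16 (MST edges: (1,3,w=2), (1,5,w=1), (1,11,w=2), (2,3,w=2), (2,6,w=2), (2,8,w=2), (3,9,w=1), (4,11,w=2), (5,10,w=1), (7,10,w=1); sum of weights 2 + 1 + 2 + 2 + 2 + 2 + 1 + 2 + 1 + 1 = 16)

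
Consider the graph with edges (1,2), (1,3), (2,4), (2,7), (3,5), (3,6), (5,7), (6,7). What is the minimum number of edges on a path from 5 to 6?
2 (path: 5 -> 7 -> 6, 2 edges)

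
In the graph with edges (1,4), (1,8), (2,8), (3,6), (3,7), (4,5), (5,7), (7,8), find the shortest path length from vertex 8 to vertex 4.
2 (path: 8 -> 1 -> 4, 2 edges)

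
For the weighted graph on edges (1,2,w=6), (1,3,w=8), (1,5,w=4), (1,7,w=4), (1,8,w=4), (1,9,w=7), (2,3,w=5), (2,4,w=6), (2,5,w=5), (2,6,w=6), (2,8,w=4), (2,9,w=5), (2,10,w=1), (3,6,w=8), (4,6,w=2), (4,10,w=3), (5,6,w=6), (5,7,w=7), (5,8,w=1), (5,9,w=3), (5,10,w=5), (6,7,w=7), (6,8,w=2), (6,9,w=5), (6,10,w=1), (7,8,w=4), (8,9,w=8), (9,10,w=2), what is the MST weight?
22 (MST edges: (1,5,w=4), (1,7,w=4), (2,3,w=5), (2,10,w=1), (4,6,w=2), (5,8,w=1), (6,8,w=2), (6,10,w=1), (9,10,w=2); sum of weights 4 + 4 + 5 + 1 + 2 + 1 + 2 + 1 + 2 = 22)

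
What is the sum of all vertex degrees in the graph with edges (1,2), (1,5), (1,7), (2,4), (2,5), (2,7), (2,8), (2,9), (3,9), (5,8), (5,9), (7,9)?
24 (handshake: sum of degrees = 2|E| = 2 x 12 = 24)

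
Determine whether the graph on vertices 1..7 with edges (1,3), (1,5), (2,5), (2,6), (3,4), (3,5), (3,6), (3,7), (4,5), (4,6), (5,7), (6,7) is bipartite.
No (odd cycle of length 3: 5 -> 1 -> 3 -> 5)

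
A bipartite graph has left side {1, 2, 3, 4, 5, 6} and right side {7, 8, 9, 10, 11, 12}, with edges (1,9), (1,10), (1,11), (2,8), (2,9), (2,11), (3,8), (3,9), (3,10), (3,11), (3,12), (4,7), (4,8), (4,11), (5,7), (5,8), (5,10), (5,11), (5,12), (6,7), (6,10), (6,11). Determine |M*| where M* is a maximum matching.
6 (matching: (1,11), (2,9), (3,12), (4,8), (5,10), (6,7); upper bound min(|L|,|R|) = min(6,6) = 6)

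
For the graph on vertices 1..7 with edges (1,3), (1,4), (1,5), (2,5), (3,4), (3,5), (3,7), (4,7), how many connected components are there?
2 (components: {1, 2, 3, 4, 5, 7}, {6})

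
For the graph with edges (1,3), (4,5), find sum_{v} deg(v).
4 (handshake: sum of degrees = 2|E| = 2 x 2 = 4)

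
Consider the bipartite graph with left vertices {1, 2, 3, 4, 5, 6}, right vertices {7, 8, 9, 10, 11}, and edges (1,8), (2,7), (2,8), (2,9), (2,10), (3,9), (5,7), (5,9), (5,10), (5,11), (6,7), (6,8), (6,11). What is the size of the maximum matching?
5 (matching: (1,8), (2,10), (3,9), (5,11), (6,7); upper bound min(|L|,|R|) = min(6,5) = 5)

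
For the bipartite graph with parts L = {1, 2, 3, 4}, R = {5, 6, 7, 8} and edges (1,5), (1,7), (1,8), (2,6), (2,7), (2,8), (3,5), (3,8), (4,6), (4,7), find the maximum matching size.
4 (matching: (1,8), (2,7), (3,5), (4,6); upper bound min(|L|,|R|) = min(4,4) = 4)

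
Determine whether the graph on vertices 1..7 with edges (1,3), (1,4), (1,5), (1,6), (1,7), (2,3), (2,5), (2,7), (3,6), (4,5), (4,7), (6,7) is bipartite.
No (odd cycle of length 3: 5 -> 1 -> 4 -> 5)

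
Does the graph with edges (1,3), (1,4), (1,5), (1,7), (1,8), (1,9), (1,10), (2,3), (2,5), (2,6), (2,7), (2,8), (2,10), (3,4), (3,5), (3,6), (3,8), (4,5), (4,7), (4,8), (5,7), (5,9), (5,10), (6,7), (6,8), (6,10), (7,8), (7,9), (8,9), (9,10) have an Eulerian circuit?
No (8 vertices have odd degree: {1, 4, 5, 6, 7, 8, 9, 10}; Eulerian circuit requires 0)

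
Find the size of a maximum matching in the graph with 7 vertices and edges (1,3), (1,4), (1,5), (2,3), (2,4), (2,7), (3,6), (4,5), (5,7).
3 (matching: (1,5), (2,7), (3,6); upper bound floor(n/2) = floor(7/2) = 3)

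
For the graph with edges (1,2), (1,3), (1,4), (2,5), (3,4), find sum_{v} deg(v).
10 (handshake: sum of degrees = 2|E| = 2 x 5 = 10)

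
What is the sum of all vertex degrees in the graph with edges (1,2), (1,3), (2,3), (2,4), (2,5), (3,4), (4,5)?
14 (handshake: sum of degrees = 2|E| = 2 x 7 = 14)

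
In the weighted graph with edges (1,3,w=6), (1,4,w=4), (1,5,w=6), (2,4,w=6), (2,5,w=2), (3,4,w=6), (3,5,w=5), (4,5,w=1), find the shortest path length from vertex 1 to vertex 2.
7 (path: 1 -> 4 -> 5 -> 2; weights 4 + 1 + 2 = 7)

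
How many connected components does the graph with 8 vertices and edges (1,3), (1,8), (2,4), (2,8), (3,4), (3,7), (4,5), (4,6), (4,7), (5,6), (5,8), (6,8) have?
1 (components: {1, 2, 3, 4, 5, 6, 7, 8})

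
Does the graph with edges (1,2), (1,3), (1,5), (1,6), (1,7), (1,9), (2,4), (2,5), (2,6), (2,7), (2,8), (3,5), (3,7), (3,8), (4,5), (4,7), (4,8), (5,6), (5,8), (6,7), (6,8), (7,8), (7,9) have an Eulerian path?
Yes (the graph is connected and exactly 2 vertices have odd degree: {6, 7}; any Eulerian path must start and end at those)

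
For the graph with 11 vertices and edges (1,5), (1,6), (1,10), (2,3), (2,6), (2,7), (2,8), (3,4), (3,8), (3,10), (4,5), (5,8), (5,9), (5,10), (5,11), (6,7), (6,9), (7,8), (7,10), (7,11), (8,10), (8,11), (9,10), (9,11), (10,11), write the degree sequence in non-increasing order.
[7, 6, 6, 5, 5, 4, 4, 4, 4, 3, 2] (degrees: deg(1)=3, deg(2)=4, deg(3)=4, deg(4)=2, deg(5)=6, deg(6)=4, deg(7)=5, deg(8)=6, deg(9)=4, deg(10)=7, deg(11)=5)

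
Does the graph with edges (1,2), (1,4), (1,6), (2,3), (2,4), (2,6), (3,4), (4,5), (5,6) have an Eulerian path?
Yes (the graph is connected and exactly 2 vertices have odd degree: {1, 6}; any Eulerian path must start and end at those)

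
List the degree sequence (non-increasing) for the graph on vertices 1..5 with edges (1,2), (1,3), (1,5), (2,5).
[3, 2, 2, 1, 0] (degrees: deg(1)=3, deg(2)=2, deg(3)=1, deg(4)=0, deg(5)=2)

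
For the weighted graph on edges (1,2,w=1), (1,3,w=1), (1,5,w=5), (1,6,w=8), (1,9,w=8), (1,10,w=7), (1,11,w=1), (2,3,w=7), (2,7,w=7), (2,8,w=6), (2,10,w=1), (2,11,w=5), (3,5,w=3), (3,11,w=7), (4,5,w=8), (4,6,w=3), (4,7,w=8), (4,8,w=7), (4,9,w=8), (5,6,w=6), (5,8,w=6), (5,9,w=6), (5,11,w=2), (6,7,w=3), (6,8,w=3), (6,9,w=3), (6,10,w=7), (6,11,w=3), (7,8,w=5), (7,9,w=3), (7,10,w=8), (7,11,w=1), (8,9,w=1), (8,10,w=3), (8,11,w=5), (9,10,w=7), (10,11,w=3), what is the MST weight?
17 (MST edges: (1,2,w=1), (1,3,w=1), (1,11,w=1), (2,10,w=1), (4,6,w=3), (5,11,w=2), (6,7,w=3), (6,9,w=3), (7,11,w=1), (8,9,w=1); sum of weights 1 + 1 + 1 + 1 + 3 + 2 + 3 + 3 + 1 + 1 = 17)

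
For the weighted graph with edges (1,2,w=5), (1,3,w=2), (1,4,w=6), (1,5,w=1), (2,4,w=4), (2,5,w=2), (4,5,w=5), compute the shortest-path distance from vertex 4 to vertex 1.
6 (path: 4 -> 1; weights 6 = 6)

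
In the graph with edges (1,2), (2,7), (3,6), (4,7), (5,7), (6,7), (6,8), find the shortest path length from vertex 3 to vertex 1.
4 (path: 3 -> 6 -> 7 -> 2 -> 1, 4 edges)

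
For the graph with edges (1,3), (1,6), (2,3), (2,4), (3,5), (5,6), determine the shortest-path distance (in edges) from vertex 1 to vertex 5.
2 (path: 1 -> 3 -> 5, 2 edges)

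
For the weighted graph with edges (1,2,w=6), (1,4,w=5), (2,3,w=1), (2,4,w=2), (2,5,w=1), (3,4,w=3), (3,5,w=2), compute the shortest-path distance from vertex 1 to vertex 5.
7 (path: 1 -> 2 -> 5; weights 6 + 1 = 7)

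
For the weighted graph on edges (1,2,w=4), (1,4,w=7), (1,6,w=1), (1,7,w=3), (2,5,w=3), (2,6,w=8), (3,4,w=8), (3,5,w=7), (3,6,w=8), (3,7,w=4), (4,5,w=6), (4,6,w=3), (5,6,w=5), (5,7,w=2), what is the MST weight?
16 (MST edges: (1,6,w=1), (1,7,w=3), (2,5,w=3), (3,7,w=4), (4,6,w=3), (5,7,w=2); sum of weights 1 + 3 + 3 + 4 + 3 + 2 = 16)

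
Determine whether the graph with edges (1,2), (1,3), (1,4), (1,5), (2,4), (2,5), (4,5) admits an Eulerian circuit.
No (4 vertices have odd degree: {2, 3, 4, 5}; Eulerian circuit requires 0)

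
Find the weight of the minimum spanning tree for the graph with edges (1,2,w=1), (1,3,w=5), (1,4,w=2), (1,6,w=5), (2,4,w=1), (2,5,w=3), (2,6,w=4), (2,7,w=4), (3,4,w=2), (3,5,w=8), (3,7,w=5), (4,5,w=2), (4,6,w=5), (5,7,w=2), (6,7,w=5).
12 (MST edges: (1,2,w=1), (2,4,w=1), (2,6,w=4), (3,4,w=2), (4,5,w=2), (5,7,w=2); sum of weights 1 + 1 + 4 + 2 + 2 + 2 = 12)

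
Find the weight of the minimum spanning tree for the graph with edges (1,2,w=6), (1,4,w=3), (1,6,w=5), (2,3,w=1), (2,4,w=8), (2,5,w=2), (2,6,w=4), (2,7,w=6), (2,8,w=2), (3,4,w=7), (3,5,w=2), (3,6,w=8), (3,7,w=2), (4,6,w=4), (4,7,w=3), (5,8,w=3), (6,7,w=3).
16 (MST edges: (1,4,w=3), (2,3,w=1), (2,5,w=2), (2,8,w=2), (3,7,w=2), (4,7,w=3), (6,7,w=3); sum of weights 3 + 1 + 2 + 2 + 2 + 3 + 3 = 16)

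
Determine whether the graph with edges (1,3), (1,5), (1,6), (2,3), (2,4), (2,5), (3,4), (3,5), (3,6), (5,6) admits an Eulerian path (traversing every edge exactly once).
No (4 vertices have odd degree: {1, 2, 3, 6}; Eulerian path requires 0 or 2)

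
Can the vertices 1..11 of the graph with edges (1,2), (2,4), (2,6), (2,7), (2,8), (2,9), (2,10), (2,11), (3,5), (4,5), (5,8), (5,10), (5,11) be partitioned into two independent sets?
Yes. Partition: {1, 3, 4, 6, 7, 8, 9, 10, 11}, {2, 5}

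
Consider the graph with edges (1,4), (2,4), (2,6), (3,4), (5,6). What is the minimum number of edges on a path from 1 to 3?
2 (path: 1 -> 4 -> 3, 2 edges)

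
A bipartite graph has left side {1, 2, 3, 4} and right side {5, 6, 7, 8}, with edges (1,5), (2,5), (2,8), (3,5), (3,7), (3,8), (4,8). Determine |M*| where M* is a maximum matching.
3 (matching: (1,5), (2,8), (3,7); upper bound min(|L|,|R|) = min(4,4) = 4)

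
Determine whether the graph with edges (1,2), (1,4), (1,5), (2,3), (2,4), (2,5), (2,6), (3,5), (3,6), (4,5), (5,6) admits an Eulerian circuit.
No (6 vertices have odd degree: {1, 2, 3, 4, 5, 6}; Eulerian circuit requires 0)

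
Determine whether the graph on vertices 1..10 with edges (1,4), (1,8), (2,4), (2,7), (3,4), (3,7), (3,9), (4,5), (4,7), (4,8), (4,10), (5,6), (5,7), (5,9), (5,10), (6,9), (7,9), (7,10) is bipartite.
No (odd cycle of length 3: 4 -> 1 -> 8 -> 4)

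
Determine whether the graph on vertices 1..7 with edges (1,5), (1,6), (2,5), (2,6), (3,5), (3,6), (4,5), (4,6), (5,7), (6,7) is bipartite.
Yes. Partition: {1, 2, 3, 4, 7}, {5, 6}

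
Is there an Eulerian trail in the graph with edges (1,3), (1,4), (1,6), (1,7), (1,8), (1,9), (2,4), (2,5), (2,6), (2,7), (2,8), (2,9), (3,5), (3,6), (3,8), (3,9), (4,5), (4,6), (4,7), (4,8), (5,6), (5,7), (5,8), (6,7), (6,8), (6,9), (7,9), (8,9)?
Yes (the graph is connected and exactly 2 vertices have odd degree: {3, 8}; any Eulerian path must start and end at those)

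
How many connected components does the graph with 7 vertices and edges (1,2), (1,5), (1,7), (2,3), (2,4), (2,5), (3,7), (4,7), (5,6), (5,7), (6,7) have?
1 (components: {1, 2, 3, 4, 5, 6, 7})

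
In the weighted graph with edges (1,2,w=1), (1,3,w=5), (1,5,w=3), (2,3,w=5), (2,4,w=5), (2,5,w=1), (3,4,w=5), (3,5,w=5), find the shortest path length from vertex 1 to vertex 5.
2 (path: 1 -> 2 -> 5; weights 1 + 1 = 2)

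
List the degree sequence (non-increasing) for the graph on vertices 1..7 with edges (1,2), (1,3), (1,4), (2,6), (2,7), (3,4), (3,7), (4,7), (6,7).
[4, 3, 3, 3, 3, 2, 0] (degrees: deg(1)=3, deg(2)=3, deg(3)=3, deg(4)=3, deg(5)=0, deg(6)=2, deg(7)=4)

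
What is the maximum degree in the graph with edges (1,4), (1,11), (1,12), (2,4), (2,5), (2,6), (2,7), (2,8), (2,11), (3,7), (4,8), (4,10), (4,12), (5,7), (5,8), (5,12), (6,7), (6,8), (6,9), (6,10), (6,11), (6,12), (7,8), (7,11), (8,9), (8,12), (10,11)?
7 (attained at vertices 6, 8)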